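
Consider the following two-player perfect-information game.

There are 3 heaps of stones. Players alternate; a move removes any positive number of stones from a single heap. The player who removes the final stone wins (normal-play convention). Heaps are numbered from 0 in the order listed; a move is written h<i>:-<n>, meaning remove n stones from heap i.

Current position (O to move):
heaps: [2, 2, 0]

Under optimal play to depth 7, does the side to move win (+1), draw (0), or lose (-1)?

value((2,2,0), O) = -1

ply 1, O at (2,2,0) | h0:-1=-1→(1,2,0)*; h0:-2=-1→(0,2,0); h1:-1=-1→(2,1,0); h1:-2=-1→(2,0,0)
ply 2, X at (1,2,0) | h0:-1=-1→(0,2,0); h1:-1=+1→(1,1,0)*; h1:-2=-1→(1,0,0)
ply 3, O at (1,1,0) | h0:-1=-1→(0,1,0)*; h1:-1=-1→(1,0,0)
ply 4, X at (0,1,0) | h1:-1=+1→(0,0,0)*
ply 5: (0,0,0) is terminal -1 (O); from (2,2,0) depth 7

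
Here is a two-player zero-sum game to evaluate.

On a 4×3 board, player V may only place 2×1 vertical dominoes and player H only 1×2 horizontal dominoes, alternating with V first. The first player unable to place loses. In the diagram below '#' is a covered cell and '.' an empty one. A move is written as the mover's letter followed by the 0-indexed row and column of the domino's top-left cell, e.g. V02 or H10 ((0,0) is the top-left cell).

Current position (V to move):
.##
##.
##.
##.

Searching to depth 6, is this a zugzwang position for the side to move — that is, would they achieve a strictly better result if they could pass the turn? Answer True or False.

ply 1, V at .##/##./##./##. | V12=+1→.##/###/###/##.*; V22=+1→.##/##./###/###
ply 2: .##/###/###/##. is terminal -1 (H); from .##/##./##./##. depth 6
suppose V passes — search the same position with H to move:
pass> ply 1: .##/##./##./##. is terminal -1 (H); from .##/##./##./##. depth 6
for V: play +1, pass +1

zugzwang(.##/##./##./##., V) = False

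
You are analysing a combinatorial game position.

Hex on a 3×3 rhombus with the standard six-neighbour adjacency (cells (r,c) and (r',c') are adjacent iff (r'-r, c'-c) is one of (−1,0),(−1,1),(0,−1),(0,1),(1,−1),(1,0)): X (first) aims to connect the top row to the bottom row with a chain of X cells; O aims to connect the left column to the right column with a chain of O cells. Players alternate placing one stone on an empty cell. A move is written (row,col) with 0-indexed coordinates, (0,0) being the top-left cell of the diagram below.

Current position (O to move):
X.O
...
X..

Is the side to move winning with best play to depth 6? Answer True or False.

O winning at [X.O/.../X..]: True

[X.O/.../X..] O move#1: (0,1):-1/XOO/.../X.., (1,0):+1/X.O/O../X..*, (1,1):-1/X.O/.O./X.., (1,2):-1/X.O/..O/X.., (2,1):-1/X.O/.../XO., (2,2):-1/X.O/.../X.O
[X.O/O../X..] X move#2: (0,1):-1/XXO/O../X..*, (1,1):-1/X.O/OX./X.., (1,2):-1/X.O/O.X/X.., (2,1):-1/X.O/O../XX., (2,2):-1/X.O/O../X.X
[XXO/O../X..] O move#3: (1,1):+1/XXO/OO./X..*, (1,2):-1/XXO/O.O/X.., (2,1):-1/XXO/O../XO., (2,2):-1/XXO/O../X.O
[XXO/OO./X..] end (terminal -1, X#4); searched X.O/.../X.. to 6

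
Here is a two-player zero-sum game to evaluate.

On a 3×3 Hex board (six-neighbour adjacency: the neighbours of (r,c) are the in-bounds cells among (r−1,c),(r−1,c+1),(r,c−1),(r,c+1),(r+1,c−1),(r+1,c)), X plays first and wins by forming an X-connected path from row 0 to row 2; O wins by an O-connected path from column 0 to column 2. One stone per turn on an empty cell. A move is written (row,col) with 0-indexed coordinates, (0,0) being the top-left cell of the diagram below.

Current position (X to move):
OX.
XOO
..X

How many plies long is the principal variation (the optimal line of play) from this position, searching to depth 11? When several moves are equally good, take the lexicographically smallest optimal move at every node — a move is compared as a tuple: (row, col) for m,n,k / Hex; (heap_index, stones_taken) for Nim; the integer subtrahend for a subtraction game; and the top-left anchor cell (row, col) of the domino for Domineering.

PV length from [OX./XOO/..X]: 1 ply

p1 X@[OX./XOO/..X]: (0,2)[OXX/XOO/..X]-1 (2,0)[OX./XOO/X.X]+1* (2,1)[OX./XOO/.XX]-1
p2 O@[OX./XOO/X.X] terminal -1; root [OX./XOO/..X] d11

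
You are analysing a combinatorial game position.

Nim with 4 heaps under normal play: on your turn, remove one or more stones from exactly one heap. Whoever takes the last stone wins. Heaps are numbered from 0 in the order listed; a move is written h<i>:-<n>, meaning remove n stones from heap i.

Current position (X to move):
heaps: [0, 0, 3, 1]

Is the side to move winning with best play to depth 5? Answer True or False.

X winning at [(0,0,3,1)]: True

ply 1, X at (0,0,3,1) | h2:-1=-1→(0,0,2,1); h2:-2=+1→(0,0,1,1)*; h2:-3=-1→(0,0,0,1); h3:-1=-1→(0,0,3,0)
ply 2, O at (0,0,1,1) | h2:-1=-1→(0,0,0,1)*; h3:-1=-1→(0,0,1,0)
ply 3, X at (0,0,0,1) | h3:-1=+1→(0,0,0,0)*
ply 4: (0,0,0,0) is terminal -1 (O); from (0,0,3,1) depth 5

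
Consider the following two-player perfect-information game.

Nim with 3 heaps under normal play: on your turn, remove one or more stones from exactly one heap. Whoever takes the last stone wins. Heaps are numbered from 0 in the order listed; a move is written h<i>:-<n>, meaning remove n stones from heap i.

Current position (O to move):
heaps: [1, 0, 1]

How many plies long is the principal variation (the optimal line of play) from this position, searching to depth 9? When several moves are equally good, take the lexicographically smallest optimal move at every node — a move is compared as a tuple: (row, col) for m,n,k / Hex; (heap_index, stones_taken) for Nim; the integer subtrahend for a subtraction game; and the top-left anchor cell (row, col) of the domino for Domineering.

PV length from [(1,0,1)]: 2 plies

[(1,0,1)] O move#1: h0:-1:-1/(0,0,1)*, h2:-1:-1/(1,0,0)
[(0,0,1)] X move#2: h2:-1:+1/(0,0,0)*
[(0,0,0)] end (terminal -1, O#3); searched (1,0,1) to 9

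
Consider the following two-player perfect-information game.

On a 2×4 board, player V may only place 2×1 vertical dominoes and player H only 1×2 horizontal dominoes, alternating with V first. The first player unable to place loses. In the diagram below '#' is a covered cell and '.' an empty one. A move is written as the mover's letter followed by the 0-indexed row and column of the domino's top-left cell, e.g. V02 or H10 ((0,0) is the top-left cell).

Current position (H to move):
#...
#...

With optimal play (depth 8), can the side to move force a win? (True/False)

H winning at [#.../#...]: True

p1 H@[#.../#...]: H01[###./#...]+1* H02[#.##/#...]+1 H11[#.../###.]+1 H12[#.../#.##]+1
p2 V@[###./#...]: V03[####/#..#]-1*
p3 H@[####/#..#]: H11[####/####]+1*
p4 V@[####/####] terminal -1; root [#.../#...] d8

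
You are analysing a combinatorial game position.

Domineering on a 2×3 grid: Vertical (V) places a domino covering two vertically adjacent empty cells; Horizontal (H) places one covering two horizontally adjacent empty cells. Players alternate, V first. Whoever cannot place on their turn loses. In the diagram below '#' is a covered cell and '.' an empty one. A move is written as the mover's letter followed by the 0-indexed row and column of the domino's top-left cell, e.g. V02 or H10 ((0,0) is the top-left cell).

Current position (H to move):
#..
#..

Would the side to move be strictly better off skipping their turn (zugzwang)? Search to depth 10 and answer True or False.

[#../#..] H move#1: H01:+1/###/#..*, H11:+1/#../###
[###/#..] end (terminal -1, V#2); searched #../#.. to 10
pass branch (V moves first from the same position):
  | [#../#..] V move#1: V01:+1/##./##.*, V02:+1/#.#/#.#
  | [##./##.] end (terminal -1, H#2); searched #../#.. to 10
H moving scores +1; H passing scores -1

zugzwang(#../#.., H) = False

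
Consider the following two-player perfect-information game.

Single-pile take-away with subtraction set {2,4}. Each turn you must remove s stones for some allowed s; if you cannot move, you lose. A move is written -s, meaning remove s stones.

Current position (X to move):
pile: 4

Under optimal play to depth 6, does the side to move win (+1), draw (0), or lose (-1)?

ply 1, X at 4 | -2=-1→2; -4=+1→0*
ply 2: 0 is terminal -1 (O); from 4 depth 6

value(4, X) = +1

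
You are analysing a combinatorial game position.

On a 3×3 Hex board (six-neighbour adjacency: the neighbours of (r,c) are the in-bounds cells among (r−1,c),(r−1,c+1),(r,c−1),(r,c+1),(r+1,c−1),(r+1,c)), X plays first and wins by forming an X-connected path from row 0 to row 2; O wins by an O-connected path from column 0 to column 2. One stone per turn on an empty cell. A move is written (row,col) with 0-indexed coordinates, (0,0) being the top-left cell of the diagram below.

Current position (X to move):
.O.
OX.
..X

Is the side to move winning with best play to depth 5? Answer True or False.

X winning at [.O./OX./..X]: True

p1 X@[.O./OX./..X]: (0,0)[XO./OX./..X]-1 (0,2)[.OX/OX./..X]+1* (1,2)[.O./OXX/..X]-1 (2,0)[.O./OX./X.X]-1 (2,1)[.O./OX./.XX]-1
p2 O@[.OX/OX./..X]: (0,0)[OOX/OX./..X]-1* (1,2)[.OX/OXO/..X]-1 (2,0)[.OX/OX./O.X]-1 (2,1)[.OX/OX./.OX]-1
p3 X@[OOX/OX./..X]: (1,2)[OOX/OXX/..X]+1* (2,0)[OOX/OX./X.X]+1 (2,1)[OOX/OX./.XX]+1
p4 O@[OOX/OXX/..X] terminal -1; root [.O./OX./..X] d5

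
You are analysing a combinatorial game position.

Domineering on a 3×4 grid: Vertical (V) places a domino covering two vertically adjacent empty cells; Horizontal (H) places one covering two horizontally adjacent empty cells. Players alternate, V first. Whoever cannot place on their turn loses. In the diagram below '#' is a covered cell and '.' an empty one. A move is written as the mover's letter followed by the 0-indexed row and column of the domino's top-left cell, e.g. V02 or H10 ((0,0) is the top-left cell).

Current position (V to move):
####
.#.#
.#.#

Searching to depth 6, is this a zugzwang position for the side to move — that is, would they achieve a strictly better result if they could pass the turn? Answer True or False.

zugzwang(####/.#.#/.#.#, V) = False

p1 V@[####/.#.#/.#.#]: V10[####/##.#/##.#]+1* V12[####/.###/.###]+1
p2 H@[####/##.#/##.#] terminal -1; root [####/.#.#/.#.#] d6
suppose V passes — search the same position with H to move:
pass> p1 H@[####/.#.#/.#.#] terminal -1; root [####/.#.#/.#.#] d6
for V: play +1, pass +1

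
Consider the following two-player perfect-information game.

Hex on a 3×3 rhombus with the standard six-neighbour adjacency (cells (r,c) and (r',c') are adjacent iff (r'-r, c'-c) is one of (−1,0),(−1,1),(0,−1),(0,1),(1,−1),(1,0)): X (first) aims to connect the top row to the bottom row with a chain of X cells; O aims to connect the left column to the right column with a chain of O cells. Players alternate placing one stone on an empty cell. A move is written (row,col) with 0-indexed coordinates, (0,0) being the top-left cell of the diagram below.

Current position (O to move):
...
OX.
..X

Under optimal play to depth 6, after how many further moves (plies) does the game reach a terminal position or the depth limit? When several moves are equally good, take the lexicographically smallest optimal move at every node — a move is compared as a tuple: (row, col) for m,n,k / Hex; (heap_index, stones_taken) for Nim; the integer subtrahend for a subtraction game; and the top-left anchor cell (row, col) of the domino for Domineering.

PV length from [.../OX./..X]: 4 plies

p1 O@[.../OX./..X]: (0,0)[O../OX./..X]-1* (0,1)[.O./OX./..X]-1 (0,2)[..O/OX./..X]-1 (1,2)[.../OXO/..X]-1 (2,0)[.../OX./O.X]-1 (2,1)[.../OX./.OX]-1
p2 X@[O../OX./..X]: (0,1)[OX./OX./..X]+1* (0,2)[O.X/OX./..X]+1 (1,2)[O../OXX/..X]+1 (2,0)[O../OX./X.X]+1 (2,1)[O../OX./.XX]+1
p3 O@[OX./OX./..X]: (0,2)[OXO/OX./..X]-1* (1,2)[OX./OXO/..X]-1 (2,0)[OX./OX./O.X]-1 (2,1)[OX./OX./.OX]-1
p4 X@[OXO/OX./..X]: (1,2)[OXO/OXX/..X]+1* (2,0)[OXO/OX./X.X]+1 (2,1)[OXO/OX./.XX]+1
p5 O@[OXO/OXX/..X] terminal -1; root [.../OX./..X] d6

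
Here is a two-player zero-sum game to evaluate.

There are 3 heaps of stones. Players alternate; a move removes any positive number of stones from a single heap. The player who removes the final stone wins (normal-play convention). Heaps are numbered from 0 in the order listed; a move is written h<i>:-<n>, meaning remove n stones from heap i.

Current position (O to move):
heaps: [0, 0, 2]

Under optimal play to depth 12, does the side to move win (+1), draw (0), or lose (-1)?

ply 1, O at (0,0,2) | h2:-1=-1→(0,0,1); h2:-2=+1→(0,0,0)*
ply 2: (0,0,0) is terminal -1 (X); from (0,0,2) depth 12

value((0,0,2), O) = +1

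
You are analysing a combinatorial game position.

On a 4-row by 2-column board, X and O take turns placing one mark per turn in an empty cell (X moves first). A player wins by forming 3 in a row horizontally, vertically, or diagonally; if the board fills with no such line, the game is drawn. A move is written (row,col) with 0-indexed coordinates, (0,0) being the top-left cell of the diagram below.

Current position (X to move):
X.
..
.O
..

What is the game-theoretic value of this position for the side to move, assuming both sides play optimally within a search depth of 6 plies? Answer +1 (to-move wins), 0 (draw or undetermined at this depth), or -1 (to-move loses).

ply 1, X at X./../.O/.. | (0,1)=+0→XX/../.O/..*; (1,0)=+0→X./X./.O/..; (1,1)=+0→X./.X/.O/..; (2,0)=+0→X./../XO/..; (3,0)=-1→X./../.O/X.; (3,1)=+0→X./../.O/.X
ply 2, O at XX/../.O/.. | (1,0)=+0→XX/O./.O/..*; (1,1)=+0→XX/.O/.O/..; (2,0)=+0→XX/../OO/..; (3,0)=+0→XX/../.O/O.; (3,1)=+0→XX/../.O/.O
ply 3, X at XX/O./.O/.. | (1,1)=+0→XX/OX/.O/..*; (2,0)=+0→XX/O./XO/..; (3,0)=+0→XX/O./.O/X.; (3,1)=+0→XX/O./.O/.X
ply 4, O at XX/OX/.O/.. | (2,0)=+0→XX/OX/OO/..*; (3,0)=+0→XX/OX/.O/O.; (3,1)=+0→XX/OX/.O/.O
ply 5, X at XX/OX/OO/.. | (3,0)=+0→XX/OX/OO/X.*; (3,1)=-1→XX/OX/OO/.X
ply 6, O at XX/OX/OO/X. | (3,1)=+0→XX/OX/OO/XO*
ply 7: XX/OX/OO/XO is terminal +0 (X); from X./../.O/.. depth 6

value(X./../.O/.., X) = 0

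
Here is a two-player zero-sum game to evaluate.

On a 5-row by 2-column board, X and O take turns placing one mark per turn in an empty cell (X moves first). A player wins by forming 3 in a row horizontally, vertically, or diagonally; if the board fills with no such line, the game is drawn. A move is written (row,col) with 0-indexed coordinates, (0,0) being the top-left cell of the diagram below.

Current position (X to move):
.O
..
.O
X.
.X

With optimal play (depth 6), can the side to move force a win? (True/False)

p1 X@[.O/../.O/X./.X]: (0,0)[XO/../.O/X./.X]-1 (1,0)[.O/X./.O/X./.X]-1 (1,1)[.O/.X/.O/X./.X]+0* (2,0)[.O/../XO/X./.X]-1 (3,1)[.O/../.O/XX/.X]-1 (4,0)[.O/../.O/X./XX]-1
p2 O@[.O/.X/.O/X./.X]: (0,0)[OO/.X/.O/X./.X]-1 (1,0)[.O/OX/.O/X./.X]+0* (2,0)[.O/.X/OO/X./.X]+0 (3,1)[.O/.X/.O/XO/.X]-1 (4,0)[.O/.X/.O/X./OX]+0
p3 X@[.O/OX/.O/X./.X]: (0,0)[XO/OX/.O/X./.X]+0* (2,0)[.O/OX/XO/X./.X]+0 (3,1)[.O/OX/.O/XX/.X]+0 (4,0)[.O/OX/.O/X./XX]+0
p4 O@[XO/OX/.O/X./.X]: (2,0)[XO/OX/OO/X./.X]+0* (3,1)[XO/OX/.O/XO/.X]+0 (4,0)[XO/OX/.O/X./OX]+0
p5 X@[XO/OX/OO/X./.X]: (3,1)[XO/OX/OO/XX/.X]+0* (4,0)[XO/OX/OO/X./XX]+0
p6 O@[XO/OX/OO/XX/.X]: (4,0)[XO/OX/OO/XX/OX]+0*
p7 X@[XO/OX/OO/XX/OX] terminal +0; root [.O/../.O/X./.X] d6

X winning at [.O/../.O/X./.X]: False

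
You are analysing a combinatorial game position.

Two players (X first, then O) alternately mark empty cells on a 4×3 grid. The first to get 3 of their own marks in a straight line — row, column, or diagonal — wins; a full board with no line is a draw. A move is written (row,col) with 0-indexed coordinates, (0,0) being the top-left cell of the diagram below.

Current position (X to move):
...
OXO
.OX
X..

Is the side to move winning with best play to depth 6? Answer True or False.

ply 1, X at .../OXO/.OX/X.. | (0,0)=+1→X../OXO/.OX/X..*; (0,1)=-1→.X./OXO/.OX/X..; (0,2)=-1→..X/OXO/.OX/X..; (2,0)=-1→.../OXO/XOX/X..; (3,1)=-1→.../OXO/.OX/XX.; (3,2)=+1→.../OXO/.OX/X.X
ply 2: X../OXO/.OX/X.. is terminal -1 (O); from .../OXO/.OX/X.. depth 6

X winning at [.../OXO/.OX/X..]: True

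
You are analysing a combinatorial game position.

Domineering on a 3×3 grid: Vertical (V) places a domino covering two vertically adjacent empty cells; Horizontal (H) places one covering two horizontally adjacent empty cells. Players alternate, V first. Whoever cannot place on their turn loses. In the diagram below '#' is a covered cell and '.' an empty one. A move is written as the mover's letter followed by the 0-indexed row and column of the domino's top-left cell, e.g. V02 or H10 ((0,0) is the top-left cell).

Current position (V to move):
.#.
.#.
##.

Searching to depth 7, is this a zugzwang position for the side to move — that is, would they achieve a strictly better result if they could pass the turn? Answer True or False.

zugzwang(.#./.#./##., V) = False

[.#./.#./##.] V move#1: V00:+1/##./##./##.*, V02:+1/.##/.##/##., V12:+1/.#./.##/###
[##./##./##.] end (terminal -1, H#2); searched .#./.#./##. to 7
suppose V passes — search the same position with H to move:
pass> [.#./.#./##.] end (terminal -1, H#1); searched .#./.#./##. to 7
for V: play +1, pass +1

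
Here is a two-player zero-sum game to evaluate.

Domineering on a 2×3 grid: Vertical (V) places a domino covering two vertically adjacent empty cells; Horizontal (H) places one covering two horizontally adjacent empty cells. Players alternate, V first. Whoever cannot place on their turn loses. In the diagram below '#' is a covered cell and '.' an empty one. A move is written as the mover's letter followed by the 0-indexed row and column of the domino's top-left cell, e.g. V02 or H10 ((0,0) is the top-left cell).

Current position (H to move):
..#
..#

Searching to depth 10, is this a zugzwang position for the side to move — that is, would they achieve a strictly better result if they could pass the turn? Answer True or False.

zugzwang(..#/..#, H) = False

ply 1, H at ..#/..# | H00=+1→###/..#*; H10=+1→..#/###
ply 2: ###/..# is terminal -1 (V); from ..#/..# depth 10
suppose H passes — search the same position with V to move:
pass> ply 1, V at ..#/..# | V00=+1→#.#/#.#*; V01=+1→.##/.##
pass> ply 2: #.#/#.# is terminal -1 (H); from ..#/..# depth 10
for H: play +1, pass -1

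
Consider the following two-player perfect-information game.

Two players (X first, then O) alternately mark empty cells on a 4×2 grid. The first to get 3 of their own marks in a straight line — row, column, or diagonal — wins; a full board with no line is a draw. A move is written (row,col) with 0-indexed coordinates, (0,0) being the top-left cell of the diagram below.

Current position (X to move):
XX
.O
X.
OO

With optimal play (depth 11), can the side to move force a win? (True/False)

[XX/.O/X./OO] X move#1: (1,0):+1/XX/XO/X./OO*, (2,1):+0/XX/.O/XX/OO
[XX/XO/X./OO] end (terminal -1, O#2); searched XX/.O/X./OO to 11

X winning at [XX/.O/X./OO]: True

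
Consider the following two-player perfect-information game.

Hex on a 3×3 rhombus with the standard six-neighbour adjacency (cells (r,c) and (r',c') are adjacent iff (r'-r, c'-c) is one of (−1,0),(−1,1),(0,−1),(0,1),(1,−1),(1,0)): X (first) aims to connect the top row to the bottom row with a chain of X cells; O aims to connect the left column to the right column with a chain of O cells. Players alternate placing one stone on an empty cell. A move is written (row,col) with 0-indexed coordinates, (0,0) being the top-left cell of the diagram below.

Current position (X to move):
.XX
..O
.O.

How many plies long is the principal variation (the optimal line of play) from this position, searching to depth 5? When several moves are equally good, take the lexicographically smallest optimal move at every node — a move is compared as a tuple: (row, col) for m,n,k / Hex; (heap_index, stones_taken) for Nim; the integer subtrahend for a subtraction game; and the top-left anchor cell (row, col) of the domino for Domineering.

[.XX/..O/.O.] X move#1: (0,0):-1/XXX/..O/.O., (1,0):-1/.XX/X.O/.O., (1,1):-1/.XX/.XO/.O., (2,0):+1/.XX/..O/XO.*, (2,2):-1/.XX/..O/.OX
[.XX/..O/XO.] O move#2: (0,0):-1/OXX/..O/XO.*, (1,0):-1/.XX/O.O/XO., (1,1):-1/.XX/.OO/XO., (2,2):-1/.XX/..O/XOO
[OXX/..O/XO.] X move#3: (1,0):+1/OXX/X.O/XO.*, (1,1):+1/OXX/.XO/XO., (2,2):+1/OXX/..O/XOX
[OXX/X.O/XO.] end (terminal -1, O#4); searched .XX/..O/.O. to 5

PV length from [.XX/..O/.O.]: 3 plies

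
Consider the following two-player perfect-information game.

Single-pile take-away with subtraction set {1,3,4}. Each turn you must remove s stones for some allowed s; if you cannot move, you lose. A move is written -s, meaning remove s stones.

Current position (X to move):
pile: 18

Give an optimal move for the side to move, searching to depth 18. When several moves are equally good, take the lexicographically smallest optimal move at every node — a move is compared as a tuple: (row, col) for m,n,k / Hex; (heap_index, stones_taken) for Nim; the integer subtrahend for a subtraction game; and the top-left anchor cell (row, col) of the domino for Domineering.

X's best at [18]: -4

p1 X@[18]: -1[17]-1 -3[15]-1 -4[14]+1*
p2 O@[14]: -1[13]-1* -3[11]-1 -4[10]-1
p3 X@[13]: -1[12]-1 -3[10]-1 -4[9]+1*
p4 O@[9]: -1[8]-1* -3[6]-1 -4[5]-1
p5 X@[8]: -1[7]+1* -3[5]-1 -4[4]-1
p6 O@[7]: -1[6]-1* -3[4]-1 -4[3]-1
p7 X@[6]: -1[5]-1 -3[3]-1 -4[2]+1*
p8 O@[2]: -1[1]-1*
p9 X@[1]: -1[0]+1*
p10 O@[0] terminal -1; root [18] d18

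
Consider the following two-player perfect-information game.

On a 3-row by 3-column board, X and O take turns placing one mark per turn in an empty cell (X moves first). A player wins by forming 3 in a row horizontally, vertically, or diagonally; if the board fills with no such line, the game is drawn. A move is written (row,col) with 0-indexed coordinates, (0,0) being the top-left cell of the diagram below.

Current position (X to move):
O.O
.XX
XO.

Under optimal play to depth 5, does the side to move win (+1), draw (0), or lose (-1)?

value(O.O/.XX/XO., X) = +1

ply 1, X at O.O/.XX/XO. | (0,1)=+0→OXO/.XX/XO.; (1,0)=+1→O.O/XXX/XO.*; (2,2)=-1→O.O/.XX/XOX
ply 2: O.O/XXX/XO. is terminal -1 (O); from O.O/.XX/XO. depth 5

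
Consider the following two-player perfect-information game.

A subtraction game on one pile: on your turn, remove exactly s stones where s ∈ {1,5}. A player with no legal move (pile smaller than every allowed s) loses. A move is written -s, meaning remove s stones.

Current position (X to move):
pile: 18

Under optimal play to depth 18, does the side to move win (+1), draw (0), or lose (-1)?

ply 1, X at 18 | -1=-1→17*; -5=-1→13
ply 2, O at 17 | -1=+1→16*; -5=+1→12
ply 3, X at 16 | -1=-1→15*; -5=-1→11
ply 4, O at 15 | -1=+1→14*; -5=+1→10
ply 5, X at 14 | -1=-1→13*; -5=-1→9
ply 6, O at 13 | -1=+1→12*; -5=+1→8
ply 7, X at 12 | -1=-1→11*; -5=-1→7
ply 8, O at 11 | -1=+1→10*; -5=+1→6
ply 9, X at 10 | -1=-1→9*; -5=-1→5
ply 10, O at 9 | -1=+1→8*; -5=+1→4
ply 11, X at 8 | -1=-1→7*; -5=-1→3
ply 12, O at 7 | -1=+1→6*; -5=+1→2
ply 13, X at 6 | -1=-1→5*; -5=-1→1
ply 14, O at 5 | -1=+1→4*; -5=+1→0
ply 15, X at 4 | -1=-1→3*
ply 16, O at 3 | -1=+1→2*
ply 17, X at 2 | -1=-1→1*
ply 18, O at 1 | -1=+1→0*
ply 19: 0 is terminal -1 (X); from 18 depth 18

value(18, X) = -1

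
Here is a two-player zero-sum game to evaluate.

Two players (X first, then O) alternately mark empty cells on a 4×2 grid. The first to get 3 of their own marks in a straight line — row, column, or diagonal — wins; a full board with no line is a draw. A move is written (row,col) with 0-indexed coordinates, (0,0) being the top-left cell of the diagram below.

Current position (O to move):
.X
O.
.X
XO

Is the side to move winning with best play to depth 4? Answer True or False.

O winning at [.X/O./.X/XO]: False

[.X/O./.X/XO] O move#1: (0,0):-1/OX/O./.X/XO, (1,1):+0/.X/OO/.X/XO*, (2,0):-1/.X/O./OX/XO
[.X/OO/.X/XO] X move#2: (0,0):+0/XX/OO/.X/XO*, (2,0):+0/.X/OO/XX/XO
[XX/OO/.X/XO] O move#3: (2,0):+0/XX/OO/OX/XO*
[XX/OO/OX/XO] end (terminal +0, X#4); searched .X/O./.X/XO to 4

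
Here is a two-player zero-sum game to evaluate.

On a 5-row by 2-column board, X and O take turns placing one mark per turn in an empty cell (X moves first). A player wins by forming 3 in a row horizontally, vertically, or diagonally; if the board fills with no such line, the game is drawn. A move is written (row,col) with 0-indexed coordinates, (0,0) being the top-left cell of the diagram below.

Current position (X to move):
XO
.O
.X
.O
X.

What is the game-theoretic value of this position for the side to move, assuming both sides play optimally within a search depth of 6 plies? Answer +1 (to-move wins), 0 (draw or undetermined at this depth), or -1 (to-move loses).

p1 X@[XO/.O/.X/.O/X.]: (1,0)[XO/XO/.X/.O/X.]+0 (2,0)[XO/.O/XX/.O/X.]+1* (3,0)[XO/.O/.X/XO/X.]+0 (4,1)[XO/.O/.X/.O/XX]+0
p2 O@[XO/.O/XX/.O/X.]: (1,0)[XO/OO/XX/.O/X.]-1* (3,0)[XO/.O/XX/OO/X.]-1 (4,1)[XO/.O/XX/.O/XO]-1
p3 X@[XO/OO/XX/.O/X.]: (3,0)[XO/OO/XX/XO/X.]+1* (4,1)[XO/OO/XX/.O/XX]+0
p4 O@[XO/OO/XX/XO/X.] terminal -1; root [XO/.O/.X/.O/X.] d6

value(XO/.O/.X/.O/X., X) = +1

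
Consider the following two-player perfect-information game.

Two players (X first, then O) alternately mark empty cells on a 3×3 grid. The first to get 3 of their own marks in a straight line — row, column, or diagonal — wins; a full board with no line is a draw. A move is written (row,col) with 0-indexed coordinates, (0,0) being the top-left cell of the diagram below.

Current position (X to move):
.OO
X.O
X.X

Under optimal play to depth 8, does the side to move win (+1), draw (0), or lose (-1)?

[.OO/X.O/X.X] X move#1: (0,0):+1/XOO/X.O/X.X*, (1,1):-1/.OO/XXO/X.X, (2,1):+1/.OO/X.O/XXX
[XOO/X.O/X.X] end (terminal -1, O#2); searched .OO/X.O/X.X to 8

value(.OO/X.O/X.X, X) = +1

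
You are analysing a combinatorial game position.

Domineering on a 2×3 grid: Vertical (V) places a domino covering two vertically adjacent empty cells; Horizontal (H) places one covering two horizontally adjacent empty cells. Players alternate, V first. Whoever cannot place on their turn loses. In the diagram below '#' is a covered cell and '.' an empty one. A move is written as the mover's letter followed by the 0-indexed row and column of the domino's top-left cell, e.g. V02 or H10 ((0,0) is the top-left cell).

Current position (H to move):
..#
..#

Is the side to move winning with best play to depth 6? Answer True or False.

p1 H@[..#/..#]: H00[###/..#]+1* H10[..#/###]+1
p2 V@[###/..#] terminal -1; root [..#/..#] d6

H winning at [..#/..#]: True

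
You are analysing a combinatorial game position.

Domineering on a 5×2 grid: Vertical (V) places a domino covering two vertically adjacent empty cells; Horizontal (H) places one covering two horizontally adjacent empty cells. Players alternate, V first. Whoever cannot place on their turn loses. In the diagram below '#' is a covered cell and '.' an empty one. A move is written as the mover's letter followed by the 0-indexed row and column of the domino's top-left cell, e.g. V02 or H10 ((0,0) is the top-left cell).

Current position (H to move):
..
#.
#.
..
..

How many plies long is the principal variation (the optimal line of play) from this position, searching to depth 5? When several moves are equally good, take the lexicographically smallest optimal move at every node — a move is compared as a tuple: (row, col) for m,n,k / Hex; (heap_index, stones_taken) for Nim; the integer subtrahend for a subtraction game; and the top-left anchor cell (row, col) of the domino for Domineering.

p1 H@[../#./#./../..]: H00[##/#./#./../..]-1 H30[../#./#./##/..]+1* H40[../#./#./../##]+1
p2 V@[../#./#./##/..]: V01[.#/##/#./##/..]-1* V11[../##/##/##/..]-1
p3 H@[.#/##/#./##/..]: H40[.#/##/#./##/##]+1*
p4 V@[.#/##/#./##/##] terminal -1; root [../#./#./../..] d5

PV length from [../#./#./../..]: 3 plies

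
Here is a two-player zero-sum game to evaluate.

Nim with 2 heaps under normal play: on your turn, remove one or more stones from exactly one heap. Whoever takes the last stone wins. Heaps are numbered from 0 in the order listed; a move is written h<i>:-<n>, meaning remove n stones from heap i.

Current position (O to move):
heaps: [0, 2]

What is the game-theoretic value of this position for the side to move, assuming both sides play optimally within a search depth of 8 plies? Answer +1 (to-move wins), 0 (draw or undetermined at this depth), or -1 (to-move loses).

value((0,2), O) = +1

[(0,2)] O move#1: h1:-1:-1/(0,1), h1:-2:+1/(0,0)*
[(0,0)] end (terminal -1, X#2); searched (0,2) to 8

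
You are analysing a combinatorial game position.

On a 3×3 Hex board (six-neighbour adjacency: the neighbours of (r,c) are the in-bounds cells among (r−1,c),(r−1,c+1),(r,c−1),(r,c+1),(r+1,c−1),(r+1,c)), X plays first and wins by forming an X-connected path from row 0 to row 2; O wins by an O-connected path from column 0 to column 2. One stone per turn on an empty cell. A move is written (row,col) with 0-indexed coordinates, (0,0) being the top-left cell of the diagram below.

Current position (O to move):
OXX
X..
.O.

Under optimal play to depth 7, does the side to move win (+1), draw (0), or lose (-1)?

p1 O@[OXX/X../.O.]: (1,1)[OXX/XO./.O.]-1 (1,2)[OXX/X.O/.O.]-1 (2,0)[OXX/X../OO.]+1* (2,2)[OXX/X../.OO]-1
p2 X@[OXX/X../OO.]: (1,1)[OXX/XX./OO.]-1* (1,2)[OXX/X.X/OO.]-1 (2,2)[OXX/X../OOX]-1
p3 O@[OXX/XX./OO.]: (1,2)[OXX/XXO/OO.]+1* (2,2)[OXX/XX./OOO]+1
p4 X@[OXX/XXO/OO.] terminal -1; root [OXX/X../.O.] d7

value(OXX/X../.O., O) = +1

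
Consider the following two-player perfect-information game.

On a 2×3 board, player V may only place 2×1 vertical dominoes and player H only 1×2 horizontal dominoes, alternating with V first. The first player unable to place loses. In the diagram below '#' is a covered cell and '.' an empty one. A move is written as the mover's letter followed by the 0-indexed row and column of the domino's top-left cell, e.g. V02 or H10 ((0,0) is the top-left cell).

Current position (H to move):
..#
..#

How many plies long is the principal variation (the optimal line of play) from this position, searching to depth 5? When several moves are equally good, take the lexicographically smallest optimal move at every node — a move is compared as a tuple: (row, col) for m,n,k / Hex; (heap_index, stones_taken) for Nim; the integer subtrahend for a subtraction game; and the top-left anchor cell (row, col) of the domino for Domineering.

PV length from [..#/..#]: 1 ply

ply 1, H at ..#/..# | H00=+1→###/..#*; H10=+1→..#/###
ply 2: ###/..# is terminal -1 (V); from ..#/..# depth 5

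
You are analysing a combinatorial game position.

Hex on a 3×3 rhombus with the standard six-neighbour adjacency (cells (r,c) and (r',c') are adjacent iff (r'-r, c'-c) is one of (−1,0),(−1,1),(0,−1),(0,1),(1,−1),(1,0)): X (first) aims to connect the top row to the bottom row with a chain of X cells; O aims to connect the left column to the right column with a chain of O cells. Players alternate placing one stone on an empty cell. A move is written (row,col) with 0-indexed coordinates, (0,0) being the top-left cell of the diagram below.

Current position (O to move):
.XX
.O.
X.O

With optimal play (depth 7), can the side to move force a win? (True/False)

ply 1, O at .XX/.O./X.O | (0,0)=-1→OXX/.O./X.O; (1,0)=+1→.XX/OO./X.O*; (1,2)=-1→.XX/.OO/X.O; (2,1)=-1→.XX/.O./XOO
ply 2, X at .XX/OO./X.O | (0,0)=-1→XXX/OO./X.O*; (1,2)=-1→.XX/OOX/X.O; (2,1)=-1→.XX/OO./XXO
ply 3, O at XXX/OO./X.O | (1,2)=+1→XXX/OOO/X.O*; (2,1)=+1→XXX/OO./XOO
ply 4: XXX/OOO/X.O is terminal -1 (X); from .XX/.O./X.O depth 7

O winning at [.XX/.O./X.O]: True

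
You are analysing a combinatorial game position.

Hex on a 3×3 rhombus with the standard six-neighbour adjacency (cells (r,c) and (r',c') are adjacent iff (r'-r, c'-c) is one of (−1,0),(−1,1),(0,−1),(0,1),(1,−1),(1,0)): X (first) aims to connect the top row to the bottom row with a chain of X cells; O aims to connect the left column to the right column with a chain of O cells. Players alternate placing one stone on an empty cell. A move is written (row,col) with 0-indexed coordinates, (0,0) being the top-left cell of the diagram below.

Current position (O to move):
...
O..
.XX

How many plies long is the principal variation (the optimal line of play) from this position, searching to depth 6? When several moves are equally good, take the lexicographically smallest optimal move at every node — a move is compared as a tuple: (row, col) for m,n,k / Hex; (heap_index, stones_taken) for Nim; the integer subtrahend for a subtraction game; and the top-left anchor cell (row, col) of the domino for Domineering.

p1 O@[.../O../.XX]: (0,0)[O../O../.XX]-1 (0,1)[.O./O../.XX]-1 (0,2)[..O/O../.XX]+1* (1,1)[.../OO./.XX]+1 (1,2)[.../O.O/.XX]-1 (2,0)[.../O../OXX]-1
p2 X@[..O/O../.XX]: (0,0)[X.O/O../.XX]-1* (0,1)[.XO/O../.XX]-1 (1,1)[..O/OX./.XX]-1 (1,2)[..O/O.X/.XX]-1 (2,0)[..O/O../XXX]-1
p3 O@[X.O/O../.XX]: (0,1)[XOO/O../.XX]+1* (1,1)[X.O/OO./.XX]+1 (1,2)[X.O/O.O/.XX]+1 (2,0)[X.O/O../OXX]+1
p4 X@[XOO/O../.XX] terminal -1; root [.../O../.XX] d6

PV length from [.../O../.XX]: 3 plies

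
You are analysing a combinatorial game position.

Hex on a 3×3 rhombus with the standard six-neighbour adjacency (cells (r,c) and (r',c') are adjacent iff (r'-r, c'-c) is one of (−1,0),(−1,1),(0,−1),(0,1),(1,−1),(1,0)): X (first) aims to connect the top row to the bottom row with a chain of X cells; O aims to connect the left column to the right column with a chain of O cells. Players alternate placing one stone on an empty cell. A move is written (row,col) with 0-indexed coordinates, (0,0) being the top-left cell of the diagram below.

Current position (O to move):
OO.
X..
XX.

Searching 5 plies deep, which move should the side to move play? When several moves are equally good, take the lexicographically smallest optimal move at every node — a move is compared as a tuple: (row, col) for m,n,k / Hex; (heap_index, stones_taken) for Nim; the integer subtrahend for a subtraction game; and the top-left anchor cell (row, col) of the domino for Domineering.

p1 O@[OO./X../XX.]: (0,2)[OOO/X../XX.]+1* (1,1)[OO./XO./XX.]+1 (1,2)[OO./X.O/XX.]+1 (2,2)[OO./X../XXO]-1
p2 X@[OOO/X../XX.] terminal -1; root [OO./X../XX.] d5

O's best at [OO./X../XX.]: (0,2)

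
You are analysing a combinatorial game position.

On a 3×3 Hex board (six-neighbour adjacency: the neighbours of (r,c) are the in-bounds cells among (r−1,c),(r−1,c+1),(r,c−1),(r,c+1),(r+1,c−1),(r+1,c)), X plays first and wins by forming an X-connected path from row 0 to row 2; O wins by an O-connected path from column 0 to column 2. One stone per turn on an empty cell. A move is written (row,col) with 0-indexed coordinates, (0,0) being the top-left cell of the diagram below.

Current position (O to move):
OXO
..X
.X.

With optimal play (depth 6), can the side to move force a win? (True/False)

O winning at [OXO/..X/.X.]: True

[OXO/..X/.X.] O move#1: (1,0):-1/OXO/O.X/.X., (1,1):+1/OXO/.OX/.X.*, (2,0):-1/OXO/..X/OX., (2,2):-1/OXO/..X/.XO
[OXO/.OX/.X.] X move#2: (1,0):-1/OXO/XOX/.X.*, (2,0):-1/OXO/.OX/XX., (2,2):-1/OXO/.OX/.XX
[OXO/XOX/.X.] O move#3: (2,0):+1/OXO/XOX/OX.*, (2,2):-1/OXO/XOX/.XO
[OXO/XOX/OX.] end (terminal -1, X#4); searched OXO/..X/.X. to 6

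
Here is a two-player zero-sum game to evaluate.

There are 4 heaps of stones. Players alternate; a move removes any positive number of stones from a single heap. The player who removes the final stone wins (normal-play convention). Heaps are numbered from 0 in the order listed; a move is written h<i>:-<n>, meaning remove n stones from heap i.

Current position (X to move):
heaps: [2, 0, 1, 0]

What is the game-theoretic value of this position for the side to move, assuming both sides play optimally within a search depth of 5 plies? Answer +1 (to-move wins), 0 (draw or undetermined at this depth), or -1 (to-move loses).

[(2,0,1,0)] X move#1: h0:-1:+1/(1,0,1,0)*, h0:-2:-1/(0,0,1,0), h2:-1:-1/(2,0,0,0)
[(1,0,1,0)] O move#2: h0:-1:-1/(0,0,1,0)*, h2:-1:-1/(1,0,0,0)
[(0,0,1,0)] X move#3: h2:-1:+1/(0,0,0,0)*
[(0,0,0,0)] end (terminal -1, O#4); searched (2,0,1,0) to 5

value((2,0,1,0), X) = +1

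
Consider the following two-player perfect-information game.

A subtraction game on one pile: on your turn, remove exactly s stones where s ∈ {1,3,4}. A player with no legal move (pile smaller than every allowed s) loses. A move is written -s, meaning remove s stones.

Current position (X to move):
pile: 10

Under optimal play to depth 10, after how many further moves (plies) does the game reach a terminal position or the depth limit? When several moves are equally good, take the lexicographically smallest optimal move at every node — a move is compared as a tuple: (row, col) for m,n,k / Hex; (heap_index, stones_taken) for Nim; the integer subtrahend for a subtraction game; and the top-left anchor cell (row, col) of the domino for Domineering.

PV length from [10]: 7 plies

ply 1, X at 10 | -1=+1→9*; -3=+1→7; -4=-1→6
ply 2, O at 9 | -1=-1→8*; -3=-1→6; -4=-1→5
ply 3, X at 8 | -1=+1→7*; -3=-1→5; -4=-1→4
ply 4, O at 7 | -1=-1→6*; -3=-1→4; -4=-1→3
ply 5, X at 6 | -1=-1→5; -3=-1→3; -4=+1→2*
ply 6, O at 2 | -1=-1→1*
ply 7, X at 1 | -1=+1→0*
ply 8: 0 is terminal -1 (O); from 10 depth 10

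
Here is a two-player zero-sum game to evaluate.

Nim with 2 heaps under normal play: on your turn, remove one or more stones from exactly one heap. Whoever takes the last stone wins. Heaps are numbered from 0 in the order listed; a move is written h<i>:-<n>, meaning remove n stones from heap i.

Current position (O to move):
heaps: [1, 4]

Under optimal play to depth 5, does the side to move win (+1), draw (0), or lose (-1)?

value((1,4), O) = +1

[(1,4)] O move#1: h0:-1:-1/(0,4), h1:-1:-1/(1,3), h1:-2:-1/(1,2), h1:-3:+1/(1,1)*, h1:-4:-1/(1,0)
[(1,1)] X move#2: h0:-1:-1/(0,1)*, h1:-1:-1/(1,0)
[(0,1)] O move#3: h1:-1:+1/(0,0)*
[(0,0)] end (terminal -1, X#4); searched (1,4) to 5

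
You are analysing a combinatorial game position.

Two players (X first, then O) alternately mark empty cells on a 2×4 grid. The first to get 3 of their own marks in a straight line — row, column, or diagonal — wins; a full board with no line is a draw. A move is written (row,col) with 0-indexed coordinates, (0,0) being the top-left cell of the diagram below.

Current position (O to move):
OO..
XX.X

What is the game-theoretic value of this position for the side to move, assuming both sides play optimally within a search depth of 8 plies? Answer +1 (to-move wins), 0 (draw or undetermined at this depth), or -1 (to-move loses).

p1 O@[OO../XX.X]: (0,2)[OOO./XX.X]+1* (0,3)[OO.O/XX.X]-1 (1,2)[OO../XXOX]+0
p2 X@[OOO./XX.X] terminal -1; root [OO../XX.X] d8

value(OO../XX.X, O) = +1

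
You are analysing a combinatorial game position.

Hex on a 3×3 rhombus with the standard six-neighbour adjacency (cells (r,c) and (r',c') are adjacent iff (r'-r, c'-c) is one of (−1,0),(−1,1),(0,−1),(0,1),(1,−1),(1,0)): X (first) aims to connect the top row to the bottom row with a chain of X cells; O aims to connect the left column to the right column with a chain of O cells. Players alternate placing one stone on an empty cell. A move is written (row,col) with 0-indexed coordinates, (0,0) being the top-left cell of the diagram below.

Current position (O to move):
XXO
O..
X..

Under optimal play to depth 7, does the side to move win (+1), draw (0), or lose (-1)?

ply 1, O at XXO/O../X.. | (1,1)=+1→XXO/OO./X..*; (1,2)=-1→XXO/O.O/X..; (2,1)=-1→XXO/O../XO.; (2,2)=-1→XXO/O../X.O
ply 2: XXO/OO./X.. is terminal -1 (X); from XXO/O../X.. depth 7

value(XXO/O../X.., O) = +1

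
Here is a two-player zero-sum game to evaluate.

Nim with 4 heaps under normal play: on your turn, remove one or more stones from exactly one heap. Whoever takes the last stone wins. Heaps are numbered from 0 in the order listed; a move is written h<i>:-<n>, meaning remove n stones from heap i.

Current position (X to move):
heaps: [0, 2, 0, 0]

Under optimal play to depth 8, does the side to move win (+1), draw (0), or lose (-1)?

p1 X@[(0,2,0,0)]: h1:-1[(0,1,0,0)]-1 h1:-2[(0,0,0,0)]+1*
p2 O@[(0,0,0,0)] terminal -1; root [(0,2,0,0)] d8

value((0,2,0,0), X) = +1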